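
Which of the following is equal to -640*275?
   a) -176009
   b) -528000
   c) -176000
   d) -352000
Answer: c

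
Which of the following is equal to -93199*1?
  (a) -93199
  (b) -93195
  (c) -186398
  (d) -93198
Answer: a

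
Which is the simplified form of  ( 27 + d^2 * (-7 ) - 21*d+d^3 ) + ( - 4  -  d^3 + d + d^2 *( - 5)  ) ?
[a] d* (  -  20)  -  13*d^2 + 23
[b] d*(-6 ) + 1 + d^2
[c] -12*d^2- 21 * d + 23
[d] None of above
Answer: d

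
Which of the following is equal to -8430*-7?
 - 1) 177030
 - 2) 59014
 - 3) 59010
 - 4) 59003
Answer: 3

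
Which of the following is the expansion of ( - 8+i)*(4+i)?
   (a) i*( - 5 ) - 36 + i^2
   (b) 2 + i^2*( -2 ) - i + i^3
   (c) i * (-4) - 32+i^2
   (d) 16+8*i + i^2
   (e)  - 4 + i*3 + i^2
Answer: c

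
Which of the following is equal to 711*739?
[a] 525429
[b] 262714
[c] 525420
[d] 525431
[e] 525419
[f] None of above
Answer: a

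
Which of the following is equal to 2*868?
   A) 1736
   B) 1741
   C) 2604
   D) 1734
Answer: A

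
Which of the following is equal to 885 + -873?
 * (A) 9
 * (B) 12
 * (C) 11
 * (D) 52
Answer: B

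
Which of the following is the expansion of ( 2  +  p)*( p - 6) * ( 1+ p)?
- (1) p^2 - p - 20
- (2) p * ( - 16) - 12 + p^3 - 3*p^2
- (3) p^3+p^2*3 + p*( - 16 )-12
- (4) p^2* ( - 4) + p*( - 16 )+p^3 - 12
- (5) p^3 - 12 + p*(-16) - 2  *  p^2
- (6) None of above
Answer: 2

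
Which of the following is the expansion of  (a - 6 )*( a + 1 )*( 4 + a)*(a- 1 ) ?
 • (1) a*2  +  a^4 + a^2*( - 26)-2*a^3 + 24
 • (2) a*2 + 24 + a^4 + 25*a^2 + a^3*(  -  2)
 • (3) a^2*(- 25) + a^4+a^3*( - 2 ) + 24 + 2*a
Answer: 3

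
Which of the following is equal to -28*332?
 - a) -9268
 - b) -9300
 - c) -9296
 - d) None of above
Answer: c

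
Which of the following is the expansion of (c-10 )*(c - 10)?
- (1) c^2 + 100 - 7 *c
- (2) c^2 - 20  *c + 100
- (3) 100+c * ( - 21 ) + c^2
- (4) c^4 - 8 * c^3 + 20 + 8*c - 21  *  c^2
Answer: 2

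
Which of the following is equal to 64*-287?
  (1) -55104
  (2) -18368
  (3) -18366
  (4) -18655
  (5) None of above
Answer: 2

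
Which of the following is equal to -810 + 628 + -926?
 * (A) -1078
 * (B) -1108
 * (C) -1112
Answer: B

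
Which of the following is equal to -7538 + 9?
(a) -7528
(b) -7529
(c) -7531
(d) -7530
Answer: b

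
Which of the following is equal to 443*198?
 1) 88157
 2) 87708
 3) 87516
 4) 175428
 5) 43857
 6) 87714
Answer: 6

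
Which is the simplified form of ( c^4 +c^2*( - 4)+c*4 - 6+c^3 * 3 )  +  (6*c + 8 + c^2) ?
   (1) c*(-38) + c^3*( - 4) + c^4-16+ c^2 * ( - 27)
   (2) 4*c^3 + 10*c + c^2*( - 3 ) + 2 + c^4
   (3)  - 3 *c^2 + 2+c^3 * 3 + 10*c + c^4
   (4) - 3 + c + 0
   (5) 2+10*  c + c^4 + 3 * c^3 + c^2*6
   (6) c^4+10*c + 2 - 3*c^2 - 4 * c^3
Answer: 3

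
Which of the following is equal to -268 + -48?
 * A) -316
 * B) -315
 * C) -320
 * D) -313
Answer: A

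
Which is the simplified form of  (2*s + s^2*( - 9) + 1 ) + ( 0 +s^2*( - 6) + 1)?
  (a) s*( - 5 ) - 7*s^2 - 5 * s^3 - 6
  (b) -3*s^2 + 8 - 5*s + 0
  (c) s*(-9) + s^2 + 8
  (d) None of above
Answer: d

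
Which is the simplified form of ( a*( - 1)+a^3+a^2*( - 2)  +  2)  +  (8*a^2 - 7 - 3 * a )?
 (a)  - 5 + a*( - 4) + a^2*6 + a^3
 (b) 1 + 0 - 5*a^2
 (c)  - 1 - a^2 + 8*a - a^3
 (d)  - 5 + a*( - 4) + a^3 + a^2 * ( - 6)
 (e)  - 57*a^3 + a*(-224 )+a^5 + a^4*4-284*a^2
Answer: a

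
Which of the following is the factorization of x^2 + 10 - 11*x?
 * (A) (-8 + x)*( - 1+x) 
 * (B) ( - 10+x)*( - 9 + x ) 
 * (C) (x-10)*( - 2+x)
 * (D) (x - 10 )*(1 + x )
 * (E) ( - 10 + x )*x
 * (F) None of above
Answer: F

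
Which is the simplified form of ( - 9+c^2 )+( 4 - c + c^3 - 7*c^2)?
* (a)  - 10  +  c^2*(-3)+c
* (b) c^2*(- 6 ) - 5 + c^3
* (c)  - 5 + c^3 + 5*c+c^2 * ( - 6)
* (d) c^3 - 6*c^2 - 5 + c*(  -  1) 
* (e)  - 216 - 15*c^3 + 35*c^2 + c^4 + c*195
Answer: d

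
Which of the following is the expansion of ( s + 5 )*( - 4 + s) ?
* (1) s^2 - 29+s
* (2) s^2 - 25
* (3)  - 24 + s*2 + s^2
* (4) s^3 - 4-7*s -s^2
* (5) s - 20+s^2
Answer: 5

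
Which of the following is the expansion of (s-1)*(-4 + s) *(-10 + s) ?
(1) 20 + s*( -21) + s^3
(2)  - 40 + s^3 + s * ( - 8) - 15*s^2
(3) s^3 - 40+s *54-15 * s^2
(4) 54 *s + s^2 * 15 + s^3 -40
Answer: 3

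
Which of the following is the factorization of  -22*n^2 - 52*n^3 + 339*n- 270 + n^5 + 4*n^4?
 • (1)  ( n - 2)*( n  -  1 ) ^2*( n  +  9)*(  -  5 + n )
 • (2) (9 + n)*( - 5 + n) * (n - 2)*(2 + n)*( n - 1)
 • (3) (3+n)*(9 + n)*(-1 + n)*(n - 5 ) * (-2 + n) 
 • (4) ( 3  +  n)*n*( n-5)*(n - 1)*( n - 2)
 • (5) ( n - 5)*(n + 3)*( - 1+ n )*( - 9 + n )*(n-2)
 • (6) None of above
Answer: 3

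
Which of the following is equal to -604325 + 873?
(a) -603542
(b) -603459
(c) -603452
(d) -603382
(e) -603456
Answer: c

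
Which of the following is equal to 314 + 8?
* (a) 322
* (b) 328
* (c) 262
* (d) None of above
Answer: a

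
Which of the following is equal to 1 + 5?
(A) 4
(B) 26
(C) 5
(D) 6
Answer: D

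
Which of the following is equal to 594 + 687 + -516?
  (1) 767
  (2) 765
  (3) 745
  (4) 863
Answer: 2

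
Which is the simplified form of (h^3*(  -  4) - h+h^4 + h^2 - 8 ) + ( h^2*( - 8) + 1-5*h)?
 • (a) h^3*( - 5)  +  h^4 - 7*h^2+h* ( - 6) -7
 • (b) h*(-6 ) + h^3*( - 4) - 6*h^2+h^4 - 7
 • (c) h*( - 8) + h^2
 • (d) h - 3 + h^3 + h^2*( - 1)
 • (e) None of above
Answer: e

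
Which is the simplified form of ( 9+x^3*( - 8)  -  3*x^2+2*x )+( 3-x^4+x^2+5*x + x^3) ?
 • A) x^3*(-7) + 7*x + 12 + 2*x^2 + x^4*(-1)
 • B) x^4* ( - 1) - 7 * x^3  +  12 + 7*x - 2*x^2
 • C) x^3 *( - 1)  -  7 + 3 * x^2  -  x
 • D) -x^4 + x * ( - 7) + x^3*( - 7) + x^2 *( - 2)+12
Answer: B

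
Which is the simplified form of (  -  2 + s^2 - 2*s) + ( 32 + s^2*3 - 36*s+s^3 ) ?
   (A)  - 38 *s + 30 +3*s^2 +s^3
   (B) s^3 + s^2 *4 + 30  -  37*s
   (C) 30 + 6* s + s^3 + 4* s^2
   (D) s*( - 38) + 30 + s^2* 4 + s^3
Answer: D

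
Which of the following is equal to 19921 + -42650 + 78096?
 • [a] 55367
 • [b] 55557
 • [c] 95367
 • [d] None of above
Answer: a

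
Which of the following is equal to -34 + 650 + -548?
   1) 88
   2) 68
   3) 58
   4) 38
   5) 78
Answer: 2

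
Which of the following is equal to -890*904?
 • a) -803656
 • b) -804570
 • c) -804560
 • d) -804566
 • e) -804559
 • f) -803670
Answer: c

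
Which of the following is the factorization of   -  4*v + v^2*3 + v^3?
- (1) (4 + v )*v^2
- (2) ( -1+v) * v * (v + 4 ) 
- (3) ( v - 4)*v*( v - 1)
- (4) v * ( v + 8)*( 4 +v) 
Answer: 2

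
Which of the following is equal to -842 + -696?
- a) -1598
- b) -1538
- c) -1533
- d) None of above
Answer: b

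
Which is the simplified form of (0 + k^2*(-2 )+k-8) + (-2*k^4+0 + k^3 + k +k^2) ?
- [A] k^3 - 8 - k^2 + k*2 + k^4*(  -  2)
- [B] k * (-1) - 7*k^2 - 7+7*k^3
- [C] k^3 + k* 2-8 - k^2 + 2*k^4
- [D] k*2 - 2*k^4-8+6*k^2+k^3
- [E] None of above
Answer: A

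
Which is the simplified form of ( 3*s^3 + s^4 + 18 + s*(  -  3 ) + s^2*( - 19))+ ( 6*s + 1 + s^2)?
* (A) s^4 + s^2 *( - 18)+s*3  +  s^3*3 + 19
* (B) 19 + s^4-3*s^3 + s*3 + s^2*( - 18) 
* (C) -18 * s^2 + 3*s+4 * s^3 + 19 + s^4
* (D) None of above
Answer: A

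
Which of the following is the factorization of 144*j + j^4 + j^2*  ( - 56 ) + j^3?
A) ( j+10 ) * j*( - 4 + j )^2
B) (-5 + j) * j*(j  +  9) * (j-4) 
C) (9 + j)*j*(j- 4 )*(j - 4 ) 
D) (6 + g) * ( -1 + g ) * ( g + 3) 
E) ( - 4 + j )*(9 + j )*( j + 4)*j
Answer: C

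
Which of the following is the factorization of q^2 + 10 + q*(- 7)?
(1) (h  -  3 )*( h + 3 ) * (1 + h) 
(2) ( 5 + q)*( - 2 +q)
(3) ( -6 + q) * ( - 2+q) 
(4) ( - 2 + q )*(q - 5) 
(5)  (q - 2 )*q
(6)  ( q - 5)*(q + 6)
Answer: 4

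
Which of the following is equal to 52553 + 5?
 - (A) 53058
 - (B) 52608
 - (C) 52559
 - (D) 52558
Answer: D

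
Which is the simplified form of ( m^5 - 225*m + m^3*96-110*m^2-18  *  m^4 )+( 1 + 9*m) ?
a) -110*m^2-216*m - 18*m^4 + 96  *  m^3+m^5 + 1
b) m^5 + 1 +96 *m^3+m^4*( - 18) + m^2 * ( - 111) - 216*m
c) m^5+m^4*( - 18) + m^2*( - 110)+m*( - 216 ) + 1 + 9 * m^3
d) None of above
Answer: a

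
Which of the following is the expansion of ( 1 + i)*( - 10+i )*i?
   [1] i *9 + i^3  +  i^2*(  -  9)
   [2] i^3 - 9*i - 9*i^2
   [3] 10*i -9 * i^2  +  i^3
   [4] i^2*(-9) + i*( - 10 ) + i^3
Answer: 4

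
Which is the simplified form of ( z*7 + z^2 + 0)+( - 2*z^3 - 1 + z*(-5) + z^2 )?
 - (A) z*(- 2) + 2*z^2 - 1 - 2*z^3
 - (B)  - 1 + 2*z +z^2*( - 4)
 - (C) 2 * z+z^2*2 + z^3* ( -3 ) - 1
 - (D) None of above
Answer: D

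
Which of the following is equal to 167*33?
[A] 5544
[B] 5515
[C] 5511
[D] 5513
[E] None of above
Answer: C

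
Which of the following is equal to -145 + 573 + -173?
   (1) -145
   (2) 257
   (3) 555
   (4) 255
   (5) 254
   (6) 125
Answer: 4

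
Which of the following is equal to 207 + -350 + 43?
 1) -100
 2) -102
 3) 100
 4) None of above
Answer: 1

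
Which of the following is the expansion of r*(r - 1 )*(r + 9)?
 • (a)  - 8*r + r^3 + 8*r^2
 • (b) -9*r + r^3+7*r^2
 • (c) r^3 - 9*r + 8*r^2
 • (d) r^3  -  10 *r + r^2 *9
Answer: c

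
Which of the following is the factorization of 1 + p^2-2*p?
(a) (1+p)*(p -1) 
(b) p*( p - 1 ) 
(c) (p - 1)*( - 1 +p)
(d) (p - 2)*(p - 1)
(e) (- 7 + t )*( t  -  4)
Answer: c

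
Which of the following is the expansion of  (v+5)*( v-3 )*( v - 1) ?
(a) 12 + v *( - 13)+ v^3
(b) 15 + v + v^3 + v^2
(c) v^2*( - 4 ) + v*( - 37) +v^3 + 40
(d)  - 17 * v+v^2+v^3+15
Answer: d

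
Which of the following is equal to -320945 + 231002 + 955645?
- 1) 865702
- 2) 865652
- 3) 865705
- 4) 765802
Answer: 1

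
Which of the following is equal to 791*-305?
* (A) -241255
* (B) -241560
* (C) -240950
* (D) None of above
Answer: A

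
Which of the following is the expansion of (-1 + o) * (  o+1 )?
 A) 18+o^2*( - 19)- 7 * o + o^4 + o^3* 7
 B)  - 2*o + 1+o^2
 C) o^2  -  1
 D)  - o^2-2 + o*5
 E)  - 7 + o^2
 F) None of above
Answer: C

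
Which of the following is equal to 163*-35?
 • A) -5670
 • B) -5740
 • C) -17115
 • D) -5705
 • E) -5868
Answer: D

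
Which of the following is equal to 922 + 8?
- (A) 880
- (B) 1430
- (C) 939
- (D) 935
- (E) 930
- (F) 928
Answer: E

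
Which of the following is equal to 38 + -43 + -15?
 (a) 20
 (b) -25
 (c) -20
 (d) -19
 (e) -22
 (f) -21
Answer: c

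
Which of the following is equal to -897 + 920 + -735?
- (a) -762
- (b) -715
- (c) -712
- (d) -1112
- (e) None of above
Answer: c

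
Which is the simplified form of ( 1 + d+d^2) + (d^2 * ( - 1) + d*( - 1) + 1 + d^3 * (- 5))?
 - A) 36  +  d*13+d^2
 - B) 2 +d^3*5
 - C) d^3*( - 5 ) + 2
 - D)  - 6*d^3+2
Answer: C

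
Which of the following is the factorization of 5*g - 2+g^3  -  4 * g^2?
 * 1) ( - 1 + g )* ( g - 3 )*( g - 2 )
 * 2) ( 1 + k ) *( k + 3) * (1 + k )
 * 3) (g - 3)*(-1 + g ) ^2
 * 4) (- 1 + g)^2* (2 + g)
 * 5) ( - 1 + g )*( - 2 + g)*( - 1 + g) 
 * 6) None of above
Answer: 5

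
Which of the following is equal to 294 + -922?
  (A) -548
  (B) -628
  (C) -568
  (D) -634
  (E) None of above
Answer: B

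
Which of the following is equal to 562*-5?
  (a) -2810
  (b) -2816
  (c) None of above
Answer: a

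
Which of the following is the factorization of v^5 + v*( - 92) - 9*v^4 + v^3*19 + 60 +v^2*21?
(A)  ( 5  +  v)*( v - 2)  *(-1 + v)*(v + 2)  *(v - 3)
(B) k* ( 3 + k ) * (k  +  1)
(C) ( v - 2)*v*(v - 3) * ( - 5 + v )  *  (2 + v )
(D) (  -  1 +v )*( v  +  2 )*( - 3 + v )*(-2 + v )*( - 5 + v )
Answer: D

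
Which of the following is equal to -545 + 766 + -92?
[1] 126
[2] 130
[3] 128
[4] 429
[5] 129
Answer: 5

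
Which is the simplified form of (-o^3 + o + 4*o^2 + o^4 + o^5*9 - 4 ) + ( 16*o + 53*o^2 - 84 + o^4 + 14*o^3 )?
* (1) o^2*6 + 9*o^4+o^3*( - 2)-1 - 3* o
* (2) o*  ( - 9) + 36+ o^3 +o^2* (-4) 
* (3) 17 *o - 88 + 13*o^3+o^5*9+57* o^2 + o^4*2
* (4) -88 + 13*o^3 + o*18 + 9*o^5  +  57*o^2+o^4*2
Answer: 3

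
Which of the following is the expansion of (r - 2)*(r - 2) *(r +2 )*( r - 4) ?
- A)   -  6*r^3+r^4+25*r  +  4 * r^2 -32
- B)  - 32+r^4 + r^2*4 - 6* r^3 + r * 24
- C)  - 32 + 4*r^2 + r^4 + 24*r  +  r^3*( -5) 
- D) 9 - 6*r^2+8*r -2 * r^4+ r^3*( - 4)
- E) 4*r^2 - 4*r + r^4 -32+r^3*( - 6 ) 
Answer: B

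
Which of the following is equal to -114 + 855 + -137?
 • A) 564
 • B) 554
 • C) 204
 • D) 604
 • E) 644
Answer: D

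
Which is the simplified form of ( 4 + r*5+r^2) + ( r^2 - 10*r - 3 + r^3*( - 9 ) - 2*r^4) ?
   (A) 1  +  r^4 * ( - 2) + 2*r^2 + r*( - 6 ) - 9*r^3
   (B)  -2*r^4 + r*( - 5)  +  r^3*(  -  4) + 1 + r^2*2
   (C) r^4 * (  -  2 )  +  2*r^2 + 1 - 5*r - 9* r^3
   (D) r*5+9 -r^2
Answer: C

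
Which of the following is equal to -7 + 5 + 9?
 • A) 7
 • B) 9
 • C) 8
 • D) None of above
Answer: A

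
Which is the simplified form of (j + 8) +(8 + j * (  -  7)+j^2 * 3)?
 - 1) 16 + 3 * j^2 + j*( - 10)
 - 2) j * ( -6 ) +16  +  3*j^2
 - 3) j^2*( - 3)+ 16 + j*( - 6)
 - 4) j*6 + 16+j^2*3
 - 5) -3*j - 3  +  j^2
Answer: 2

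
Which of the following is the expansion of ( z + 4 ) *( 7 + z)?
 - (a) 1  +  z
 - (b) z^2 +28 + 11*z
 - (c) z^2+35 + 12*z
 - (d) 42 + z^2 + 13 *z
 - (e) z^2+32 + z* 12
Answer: b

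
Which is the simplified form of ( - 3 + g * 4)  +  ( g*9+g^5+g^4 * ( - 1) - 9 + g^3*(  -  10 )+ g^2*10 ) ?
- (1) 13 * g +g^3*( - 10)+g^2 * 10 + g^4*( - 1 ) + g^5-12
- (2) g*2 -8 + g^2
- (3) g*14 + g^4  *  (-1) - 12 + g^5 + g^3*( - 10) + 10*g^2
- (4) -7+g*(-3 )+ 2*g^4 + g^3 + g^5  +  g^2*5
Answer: 1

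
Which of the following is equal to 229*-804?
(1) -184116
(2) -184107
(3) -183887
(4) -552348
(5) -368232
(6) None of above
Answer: 1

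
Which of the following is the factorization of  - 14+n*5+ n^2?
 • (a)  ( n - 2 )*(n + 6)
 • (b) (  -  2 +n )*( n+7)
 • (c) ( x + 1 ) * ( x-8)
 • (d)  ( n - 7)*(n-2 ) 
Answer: b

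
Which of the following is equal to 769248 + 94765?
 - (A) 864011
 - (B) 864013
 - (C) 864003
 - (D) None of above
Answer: B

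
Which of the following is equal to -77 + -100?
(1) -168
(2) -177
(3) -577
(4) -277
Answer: 2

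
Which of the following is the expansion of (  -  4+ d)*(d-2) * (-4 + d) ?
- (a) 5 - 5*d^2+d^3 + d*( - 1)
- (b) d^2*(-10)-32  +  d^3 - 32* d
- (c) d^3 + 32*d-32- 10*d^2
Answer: c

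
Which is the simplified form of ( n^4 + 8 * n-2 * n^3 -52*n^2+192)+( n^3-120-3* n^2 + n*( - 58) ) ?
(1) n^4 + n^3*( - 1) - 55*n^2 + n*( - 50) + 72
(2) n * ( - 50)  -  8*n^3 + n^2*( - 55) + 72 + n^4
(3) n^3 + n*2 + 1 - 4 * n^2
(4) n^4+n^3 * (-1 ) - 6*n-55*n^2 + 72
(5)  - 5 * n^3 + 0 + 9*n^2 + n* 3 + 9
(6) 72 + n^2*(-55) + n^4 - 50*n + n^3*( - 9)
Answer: 1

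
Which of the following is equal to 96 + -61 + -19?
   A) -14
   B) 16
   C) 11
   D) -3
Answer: B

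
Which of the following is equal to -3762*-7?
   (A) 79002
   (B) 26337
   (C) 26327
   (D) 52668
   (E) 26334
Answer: E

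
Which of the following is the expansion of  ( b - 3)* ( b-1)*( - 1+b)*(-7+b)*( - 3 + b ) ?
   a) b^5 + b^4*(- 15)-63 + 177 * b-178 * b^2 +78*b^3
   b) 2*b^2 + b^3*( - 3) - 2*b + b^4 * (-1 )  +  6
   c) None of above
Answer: a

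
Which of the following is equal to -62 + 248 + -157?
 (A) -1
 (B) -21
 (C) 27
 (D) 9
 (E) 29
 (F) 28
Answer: E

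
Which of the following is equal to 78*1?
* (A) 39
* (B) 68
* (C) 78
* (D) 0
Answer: C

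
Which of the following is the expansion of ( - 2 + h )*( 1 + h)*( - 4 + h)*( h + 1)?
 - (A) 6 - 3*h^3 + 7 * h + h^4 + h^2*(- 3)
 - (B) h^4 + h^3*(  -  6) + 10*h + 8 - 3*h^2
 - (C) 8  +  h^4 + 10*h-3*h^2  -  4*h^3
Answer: C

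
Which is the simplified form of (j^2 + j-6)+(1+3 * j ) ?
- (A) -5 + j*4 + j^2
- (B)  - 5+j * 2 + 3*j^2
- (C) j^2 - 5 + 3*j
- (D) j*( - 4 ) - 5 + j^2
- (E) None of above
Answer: A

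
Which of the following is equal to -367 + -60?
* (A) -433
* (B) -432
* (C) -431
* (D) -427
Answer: D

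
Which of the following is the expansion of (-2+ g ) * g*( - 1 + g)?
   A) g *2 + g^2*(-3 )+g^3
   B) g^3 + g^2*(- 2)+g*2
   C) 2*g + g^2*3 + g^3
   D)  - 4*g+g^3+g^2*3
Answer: A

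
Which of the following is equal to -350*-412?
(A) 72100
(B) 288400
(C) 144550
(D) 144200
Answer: D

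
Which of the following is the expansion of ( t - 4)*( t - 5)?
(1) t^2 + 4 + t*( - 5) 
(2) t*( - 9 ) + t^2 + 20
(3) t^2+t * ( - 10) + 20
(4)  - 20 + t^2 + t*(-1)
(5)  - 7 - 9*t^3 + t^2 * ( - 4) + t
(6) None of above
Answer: 2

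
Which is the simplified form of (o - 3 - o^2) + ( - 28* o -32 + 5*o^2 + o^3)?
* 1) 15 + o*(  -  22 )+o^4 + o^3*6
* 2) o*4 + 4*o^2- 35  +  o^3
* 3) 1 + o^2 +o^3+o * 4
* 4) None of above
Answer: 4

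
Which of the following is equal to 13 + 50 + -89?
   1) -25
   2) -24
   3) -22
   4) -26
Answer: 4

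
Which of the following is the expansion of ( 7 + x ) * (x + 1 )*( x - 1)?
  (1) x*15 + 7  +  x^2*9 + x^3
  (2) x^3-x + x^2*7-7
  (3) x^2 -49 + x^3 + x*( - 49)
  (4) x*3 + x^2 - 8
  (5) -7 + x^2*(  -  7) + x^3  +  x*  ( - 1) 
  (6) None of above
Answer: 2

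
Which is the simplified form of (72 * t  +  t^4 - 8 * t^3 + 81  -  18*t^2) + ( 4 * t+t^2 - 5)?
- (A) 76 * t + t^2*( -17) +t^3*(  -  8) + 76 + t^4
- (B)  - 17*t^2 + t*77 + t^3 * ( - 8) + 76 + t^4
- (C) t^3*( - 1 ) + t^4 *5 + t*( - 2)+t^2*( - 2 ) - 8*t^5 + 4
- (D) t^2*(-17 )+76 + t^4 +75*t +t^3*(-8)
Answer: A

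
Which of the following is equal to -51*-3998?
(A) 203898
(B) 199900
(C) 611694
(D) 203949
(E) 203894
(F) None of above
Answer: A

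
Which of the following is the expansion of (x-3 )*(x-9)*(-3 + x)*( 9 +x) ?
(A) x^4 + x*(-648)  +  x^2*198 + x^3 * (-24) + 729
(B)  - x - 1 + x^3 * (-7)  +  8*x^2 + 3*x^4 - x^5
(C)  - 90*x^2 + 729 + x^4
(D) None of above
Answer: D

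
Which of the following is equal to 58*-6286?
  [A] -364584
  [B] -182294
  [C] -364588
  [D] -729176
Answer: C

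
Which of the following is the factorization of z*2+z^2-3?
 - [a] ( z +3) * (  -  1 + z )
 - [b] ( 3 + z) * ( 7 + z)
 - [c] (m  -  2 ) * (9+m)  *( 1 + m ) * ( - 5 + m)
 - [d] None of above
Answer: a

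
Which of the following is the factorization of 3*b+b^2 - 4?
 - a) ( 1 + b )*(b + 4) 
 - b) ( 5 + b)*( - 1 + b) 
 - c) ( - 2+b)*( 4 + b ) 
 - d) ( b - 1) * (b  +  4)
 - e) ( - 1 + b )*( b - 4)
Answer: d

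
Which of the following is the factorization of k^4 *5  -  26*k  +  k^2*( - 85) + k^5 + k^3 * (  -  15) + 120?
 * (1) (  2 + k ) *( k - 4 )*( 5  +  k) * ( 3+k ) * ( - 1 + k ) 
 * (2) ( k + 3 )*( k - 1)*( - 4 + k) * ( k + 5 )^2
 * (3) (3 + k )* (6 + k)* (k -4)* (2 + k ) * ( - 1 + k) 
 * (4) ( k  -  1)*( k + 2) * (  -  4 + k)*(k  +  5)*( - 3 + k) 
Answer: 1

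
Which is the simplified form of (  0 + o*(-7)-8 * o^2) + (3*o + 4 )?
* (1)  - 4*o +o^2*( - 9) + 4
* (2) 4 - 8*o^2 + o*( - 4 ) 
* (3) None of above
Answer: 2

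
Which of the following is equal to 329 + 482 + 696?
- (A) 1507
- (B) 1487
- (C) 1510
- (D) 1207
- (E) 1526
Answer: A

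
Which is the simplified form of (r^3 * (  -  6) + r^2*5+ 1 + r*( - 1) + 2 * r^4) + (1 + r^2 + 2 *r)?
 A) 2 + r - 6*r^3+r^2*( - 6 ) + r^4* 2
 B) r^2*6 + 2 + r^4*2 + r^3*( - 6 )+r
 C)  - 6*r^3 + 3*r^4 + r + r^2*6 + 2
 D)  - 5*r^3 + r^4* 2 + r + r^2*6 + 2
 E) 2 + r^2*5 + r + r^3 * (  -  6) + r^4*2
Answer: B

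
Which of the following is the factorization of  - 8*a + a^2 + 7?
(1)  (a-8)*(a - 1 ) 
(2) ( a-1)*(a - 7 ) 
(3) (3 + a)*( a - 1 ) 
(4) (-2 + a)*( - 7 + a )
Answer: 2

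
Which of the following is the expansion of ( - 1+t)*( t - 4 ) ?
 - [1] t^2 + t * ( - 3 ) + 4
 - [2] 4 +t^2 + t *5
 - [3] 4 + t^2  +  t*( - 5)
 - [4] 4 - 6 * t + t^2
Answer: 3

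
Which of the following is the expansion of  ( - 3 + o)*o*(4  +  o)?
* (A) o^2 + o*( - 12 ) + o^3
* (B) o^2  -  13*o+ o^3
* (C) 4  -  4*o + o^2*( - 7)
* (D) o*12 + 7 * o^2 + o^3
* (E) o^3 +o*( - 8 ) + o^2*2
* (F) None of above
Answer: A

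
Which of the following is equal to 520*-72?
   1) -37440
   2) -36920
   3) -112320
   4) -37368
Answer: 1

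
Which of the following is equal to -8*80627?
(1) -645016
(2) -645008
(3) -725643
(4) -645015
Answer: 1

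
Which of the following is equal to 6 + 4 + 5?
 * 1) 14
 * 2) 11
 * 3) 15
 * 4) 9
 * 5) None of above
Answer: 3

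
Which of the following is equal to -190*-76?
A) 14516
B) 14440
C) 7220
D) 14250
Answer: B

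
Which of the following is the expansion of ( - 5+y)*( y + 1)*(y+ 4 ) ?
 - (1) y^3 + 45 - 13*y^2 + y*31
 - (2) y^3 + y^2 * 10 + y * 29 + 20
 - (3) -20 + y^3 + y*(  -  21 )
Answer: 3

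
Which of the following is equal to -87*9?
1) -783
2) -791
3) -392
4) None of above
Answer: 1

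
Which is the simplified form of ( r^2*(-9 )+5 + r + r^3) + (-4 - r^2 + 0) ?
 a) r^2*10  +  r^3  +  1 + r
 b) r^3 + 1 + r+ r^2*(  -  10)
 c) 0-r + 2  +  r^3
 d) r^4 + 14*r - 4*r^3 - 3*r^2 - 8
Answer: b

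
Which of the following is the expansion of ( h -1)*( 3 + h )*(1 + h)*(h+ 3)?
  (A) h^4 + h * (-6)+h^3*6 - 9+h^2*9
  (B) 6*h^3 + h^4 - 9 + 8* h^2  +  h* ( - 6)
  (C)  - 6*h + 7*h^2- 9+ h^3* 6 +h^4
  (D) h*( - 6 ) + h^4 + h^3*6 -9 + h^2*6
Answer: B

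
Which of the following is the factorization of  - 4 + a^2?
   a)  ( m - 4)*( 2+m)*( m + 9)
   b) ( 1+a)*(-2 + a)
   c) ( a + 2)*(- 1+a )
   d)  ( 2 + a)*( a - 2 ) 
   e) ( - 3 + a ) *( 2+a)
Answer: d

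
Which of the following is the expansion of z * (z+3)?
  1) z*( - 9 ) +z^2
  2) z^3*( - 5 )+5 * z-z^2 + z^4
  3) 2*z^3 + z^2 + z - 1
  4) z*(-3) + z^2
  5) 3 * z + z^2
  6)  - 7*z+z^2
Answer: 5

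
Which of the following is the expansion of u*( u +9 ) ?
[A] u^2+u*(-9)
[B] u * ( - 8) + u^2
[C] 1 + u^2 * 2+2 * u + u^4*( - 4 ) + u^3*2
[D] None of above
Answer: D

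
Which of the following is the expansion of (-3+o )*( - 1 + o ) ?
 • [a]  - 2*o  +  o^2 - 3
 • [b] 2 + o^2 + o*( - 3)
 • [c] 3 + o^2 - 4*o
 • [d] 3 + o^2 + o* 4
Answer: c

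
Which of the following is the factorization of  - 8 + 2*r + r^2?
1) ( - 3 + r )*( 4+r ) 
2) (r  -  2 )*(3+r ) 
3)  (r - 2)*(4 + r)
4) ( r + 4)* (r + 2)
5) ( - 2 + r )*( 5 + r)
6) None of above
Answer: 3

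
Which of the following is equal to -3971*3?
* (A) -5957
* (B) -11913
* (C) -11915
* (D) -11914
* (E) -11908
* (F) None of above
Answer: B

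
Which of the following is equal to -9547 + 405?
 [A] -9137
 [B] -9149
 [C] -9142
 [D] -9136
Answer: C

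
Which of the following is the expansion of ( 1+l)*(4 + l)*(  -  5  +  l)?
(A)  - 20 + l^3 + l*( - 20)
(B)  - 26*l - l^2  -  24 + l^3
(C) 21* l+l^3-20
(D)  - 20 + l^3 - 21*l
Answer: D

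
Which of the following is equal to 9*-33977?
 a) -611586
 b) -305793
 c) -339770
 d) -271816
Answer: b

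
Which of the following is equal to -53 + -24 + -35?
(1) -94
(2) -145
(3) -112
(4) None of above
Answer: 3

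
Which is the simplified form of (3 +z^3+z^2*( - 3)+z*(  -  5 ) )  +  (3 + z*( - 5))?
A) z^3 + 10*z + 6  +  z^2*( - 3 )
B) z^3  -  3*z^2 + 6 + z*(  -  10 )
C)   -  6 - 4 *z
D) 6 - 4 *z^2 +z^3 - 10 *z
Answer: B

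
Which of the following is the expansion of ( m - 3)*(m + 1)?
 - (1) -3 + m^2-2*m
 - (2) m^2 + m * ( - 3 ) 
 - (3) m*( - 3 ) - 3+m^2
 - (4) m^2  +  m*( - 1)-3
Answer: 1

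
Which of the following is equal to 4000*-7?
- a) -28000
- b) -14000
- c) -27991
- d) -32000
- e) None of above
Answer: a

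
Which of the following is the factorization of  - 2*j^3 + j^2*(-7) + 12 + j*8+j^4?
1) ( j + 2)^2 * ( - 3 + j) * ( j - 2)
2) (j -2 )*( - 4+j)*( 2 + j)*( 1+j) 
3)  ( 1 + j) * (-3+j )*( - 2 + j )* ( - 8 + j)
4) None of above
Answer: 4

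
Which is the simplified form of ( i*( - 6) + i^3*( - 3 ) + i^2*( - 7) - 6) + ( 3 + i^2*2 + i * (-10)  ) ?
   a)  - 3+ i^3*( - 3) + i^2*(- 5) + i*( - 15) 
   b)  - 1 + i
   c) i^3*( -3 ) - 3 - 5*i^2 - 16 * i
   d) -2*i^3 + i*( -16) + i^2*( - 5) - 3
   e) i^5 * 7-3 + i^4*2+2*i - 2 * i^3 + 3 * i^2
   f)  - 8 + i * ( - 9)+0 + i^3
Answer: c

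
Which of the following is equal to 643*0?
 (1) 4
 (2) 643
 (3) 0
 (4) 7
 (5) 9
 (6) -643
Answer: 3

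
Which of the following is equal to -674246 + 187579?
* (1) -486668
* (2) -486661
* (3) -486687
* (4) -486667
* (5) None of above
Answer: 4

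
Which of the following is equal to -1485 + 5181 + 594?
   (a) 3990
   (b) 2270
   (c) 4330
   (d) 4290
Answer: d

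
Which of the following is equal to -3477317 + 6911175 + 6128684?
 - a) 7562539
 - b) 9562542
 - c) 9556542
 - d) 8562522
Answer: b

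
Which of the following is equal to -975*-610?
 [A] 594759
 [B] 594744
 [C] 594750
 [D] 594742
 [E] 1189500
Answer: C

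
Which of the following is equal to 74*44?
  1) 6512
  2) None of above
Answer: 2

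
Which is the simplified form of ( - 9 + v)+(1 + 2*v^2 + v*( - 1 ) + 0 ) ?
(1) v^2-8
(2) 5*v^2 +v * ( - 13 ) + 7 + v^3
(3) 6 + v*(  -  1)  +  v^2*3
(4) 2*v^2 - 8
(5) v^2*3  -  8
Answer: 4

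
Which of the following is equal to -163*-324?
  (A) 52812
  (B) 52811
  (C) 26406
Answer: A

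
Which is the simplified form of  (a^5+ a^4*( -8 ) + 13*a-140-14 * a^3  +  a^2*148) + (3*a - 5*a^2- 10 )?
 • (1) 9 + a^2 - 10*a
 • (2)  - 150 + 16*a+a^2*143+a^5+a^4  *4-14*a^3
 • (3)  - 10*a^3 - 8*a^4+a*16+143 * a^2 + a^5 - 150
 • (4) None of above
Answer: 4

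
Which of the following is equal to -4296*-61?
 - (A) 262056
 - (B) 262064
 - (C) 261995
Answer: A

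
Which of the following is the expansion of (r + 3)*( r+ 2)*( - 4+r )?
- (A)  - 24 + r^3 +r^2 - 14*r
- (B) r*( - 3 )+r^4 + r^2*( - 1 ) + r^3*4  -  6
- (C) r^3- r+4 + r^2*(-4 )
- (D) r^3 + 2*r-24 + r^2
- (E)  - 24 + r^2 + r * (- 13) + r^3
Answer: A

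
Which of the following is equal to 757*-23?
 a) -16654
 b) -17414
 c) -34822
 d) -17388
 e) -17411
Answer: e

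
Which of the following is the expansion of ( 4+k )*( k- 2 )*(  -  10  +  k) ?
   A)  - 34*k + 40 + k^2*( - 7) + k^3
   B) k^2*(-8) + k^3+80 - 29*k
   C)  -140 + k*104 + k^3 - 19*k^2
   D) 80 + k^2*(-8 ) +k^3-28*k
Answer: D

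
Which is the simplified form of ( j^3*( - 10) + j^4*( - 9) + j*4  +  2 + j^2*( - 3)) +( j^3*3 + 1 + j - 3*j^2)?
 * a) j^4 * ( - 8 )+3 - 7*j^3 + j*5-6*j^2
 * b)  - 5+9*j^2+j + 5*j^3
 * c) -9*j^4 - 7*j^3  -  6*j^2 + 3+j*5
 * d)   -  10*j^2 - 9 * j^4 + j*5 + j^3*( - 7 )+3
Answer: c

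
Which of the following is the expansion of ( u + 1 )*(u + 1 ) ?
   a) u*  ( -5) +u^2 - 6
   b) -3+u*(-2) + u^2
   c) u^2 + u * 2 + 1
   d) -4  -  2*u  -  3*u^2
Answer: c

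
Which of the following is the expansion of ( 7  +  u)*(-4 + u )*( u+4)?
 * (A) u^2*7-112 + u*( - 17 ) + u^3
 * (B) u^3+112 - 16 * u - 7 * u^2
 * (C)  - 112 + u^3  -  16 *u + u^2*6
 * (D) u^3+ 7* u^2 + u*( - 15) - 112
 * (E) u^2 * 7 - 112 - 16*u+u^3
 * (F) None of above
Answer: E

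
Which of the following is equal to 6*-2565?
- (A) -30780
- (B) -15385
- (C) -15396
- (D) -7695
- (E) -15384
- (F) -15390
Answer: F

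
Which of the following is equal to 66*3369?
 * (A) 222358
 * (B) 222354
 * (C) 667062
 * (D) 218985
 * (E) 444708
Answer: B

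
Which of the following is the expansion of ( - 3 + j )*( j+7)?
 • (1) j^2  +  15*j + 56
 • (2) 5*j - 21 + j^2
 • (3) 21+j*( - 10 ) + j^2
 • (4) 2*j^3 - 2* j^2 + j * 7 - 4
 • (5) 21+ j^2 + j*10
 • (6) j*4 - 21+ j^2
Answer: 6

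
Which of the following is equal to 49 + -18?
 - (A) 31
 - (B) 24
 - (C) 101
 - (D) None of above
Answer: A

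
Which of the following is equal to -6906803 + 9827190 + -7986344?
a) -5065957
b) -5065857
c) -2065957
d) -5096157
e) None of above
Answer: a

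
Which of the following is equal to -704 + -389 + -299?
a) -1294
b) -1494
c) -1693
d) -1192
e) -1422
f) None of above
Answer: f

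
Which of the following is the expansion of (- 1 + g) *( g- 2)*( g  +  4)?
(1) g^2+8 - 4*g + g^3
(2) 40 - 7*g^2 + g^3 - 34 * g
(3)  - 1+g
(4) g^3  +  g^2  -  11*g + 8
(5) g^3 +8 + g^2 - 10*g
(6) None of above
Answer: 5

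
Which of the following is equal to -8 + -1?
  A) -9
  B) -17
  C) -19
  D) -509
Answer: A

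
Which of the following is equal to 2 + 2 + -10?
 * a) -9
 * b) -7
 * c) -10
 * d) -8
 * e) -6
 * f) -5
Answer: e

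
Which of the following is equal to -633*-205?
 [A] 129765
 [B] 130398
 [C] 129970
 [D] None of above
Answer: A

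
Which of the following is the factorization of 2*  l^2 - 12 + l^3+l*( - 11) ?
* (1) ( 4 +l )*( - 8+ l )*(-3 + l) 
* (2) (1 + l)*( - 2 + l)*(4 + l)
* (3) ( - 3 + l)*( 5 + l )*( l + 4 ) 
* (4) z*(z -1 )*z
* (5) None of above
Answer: 5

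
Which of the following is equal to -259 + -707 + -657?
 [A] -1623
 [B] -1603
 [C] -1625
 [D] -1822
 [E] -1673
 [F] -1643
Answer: A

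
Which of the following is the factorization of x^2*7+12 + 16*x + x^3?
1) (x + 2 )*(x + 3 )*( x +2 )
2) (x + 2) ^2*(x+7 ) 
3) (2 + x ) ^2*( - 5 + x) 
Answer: 1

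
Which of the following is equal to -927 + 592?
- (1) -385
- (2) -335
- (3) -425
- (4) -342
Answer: 2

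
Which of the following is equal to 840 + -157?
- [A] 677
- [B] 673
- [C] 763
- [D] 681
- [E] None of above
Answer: E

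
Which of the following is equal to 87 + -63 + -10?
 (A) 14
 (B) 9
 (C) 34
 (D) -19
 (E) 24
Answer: A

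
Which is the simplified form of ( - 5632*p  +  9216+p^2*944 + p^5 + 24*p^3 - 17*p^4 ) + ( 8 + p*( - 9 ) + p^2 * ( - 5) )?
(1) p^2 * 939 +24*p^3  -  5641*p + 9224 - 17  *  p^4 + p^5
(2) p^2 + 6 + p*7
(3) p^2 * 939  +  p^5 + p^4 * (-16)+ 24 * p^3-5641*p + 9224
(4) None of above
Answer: 1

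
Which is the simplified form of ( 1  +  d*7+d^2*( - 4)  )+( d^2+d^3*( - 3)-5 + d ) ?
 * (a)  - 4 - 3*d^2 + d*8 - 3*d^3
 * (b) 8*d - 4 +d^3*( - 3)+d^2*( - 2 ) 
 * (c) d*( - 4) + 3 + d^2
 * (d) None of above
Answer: a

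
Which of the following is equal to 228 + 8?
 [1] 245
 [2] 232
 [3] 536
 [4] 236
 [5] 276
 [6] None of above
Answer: 4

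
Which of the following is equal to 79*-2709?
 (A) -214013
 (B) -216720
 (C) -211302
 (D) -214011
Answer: D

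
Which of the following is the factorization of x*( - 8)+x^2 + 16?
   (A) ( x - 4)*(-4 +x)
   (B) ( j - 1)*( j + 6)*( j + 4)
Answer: A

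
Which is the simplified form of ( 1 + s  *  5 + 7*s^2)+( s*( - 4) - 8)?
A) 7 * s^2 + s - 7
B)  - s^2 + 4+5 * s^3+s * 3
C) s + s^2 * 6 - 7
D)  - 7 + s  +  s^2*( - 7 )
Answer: A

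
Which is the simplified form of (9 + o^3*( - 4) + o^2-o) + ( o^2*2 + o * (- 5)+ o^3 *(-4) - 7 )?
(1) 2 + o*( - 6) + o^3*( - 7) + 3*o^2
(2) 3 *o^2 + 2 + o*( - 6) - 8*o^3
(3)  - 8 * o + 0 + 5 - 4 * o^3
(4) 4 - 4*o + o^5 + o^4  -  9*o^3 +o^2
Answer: 2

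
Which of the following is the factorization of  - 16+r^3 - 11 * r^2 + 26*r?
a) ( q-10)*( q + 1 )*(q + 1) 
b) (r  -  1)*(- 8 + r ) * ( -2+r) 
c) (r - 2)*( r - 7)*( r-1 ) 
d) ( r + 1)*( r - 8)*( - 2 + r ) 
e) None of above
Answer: b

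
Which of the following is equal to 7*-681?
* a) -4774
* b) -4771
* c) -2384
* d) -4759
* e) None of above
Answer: e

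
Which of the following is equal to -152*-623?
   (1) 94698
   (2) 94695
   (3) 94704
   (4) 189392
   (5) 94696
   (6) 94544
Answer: 5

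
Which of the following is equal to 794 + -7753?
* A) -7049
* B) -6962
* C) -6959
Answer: C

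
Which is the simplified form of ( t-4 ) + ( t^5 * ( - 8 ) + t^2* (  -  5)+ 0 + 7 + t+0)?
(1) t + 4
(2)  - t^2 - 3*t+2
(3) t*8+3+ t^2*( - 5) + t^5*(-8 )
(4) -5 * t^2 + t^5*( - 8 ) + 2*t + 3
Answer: 4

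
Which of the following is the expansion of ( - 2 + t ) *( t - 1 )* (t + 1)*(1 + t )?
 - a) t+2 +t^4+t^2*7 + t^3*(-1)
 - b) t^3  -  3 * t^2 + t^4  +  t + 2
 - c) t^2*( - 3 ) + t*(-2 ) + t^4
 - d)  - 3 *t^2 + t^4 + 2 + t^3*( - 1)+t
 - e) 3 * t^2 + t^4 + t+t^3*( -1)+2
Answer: d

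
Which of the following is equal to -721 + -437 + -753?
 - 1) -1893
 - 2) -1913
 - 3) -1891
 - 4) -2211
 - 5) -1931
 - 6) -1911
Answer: 6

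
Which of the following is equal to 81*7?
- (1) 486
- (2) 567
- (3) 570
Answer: 2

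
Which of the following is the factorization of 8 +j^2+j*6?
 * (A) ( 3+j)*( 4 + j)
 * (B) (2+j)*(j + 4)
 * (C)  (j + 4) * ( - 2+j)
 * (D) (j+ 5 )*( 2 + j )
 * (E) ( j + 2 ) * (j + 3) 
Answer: B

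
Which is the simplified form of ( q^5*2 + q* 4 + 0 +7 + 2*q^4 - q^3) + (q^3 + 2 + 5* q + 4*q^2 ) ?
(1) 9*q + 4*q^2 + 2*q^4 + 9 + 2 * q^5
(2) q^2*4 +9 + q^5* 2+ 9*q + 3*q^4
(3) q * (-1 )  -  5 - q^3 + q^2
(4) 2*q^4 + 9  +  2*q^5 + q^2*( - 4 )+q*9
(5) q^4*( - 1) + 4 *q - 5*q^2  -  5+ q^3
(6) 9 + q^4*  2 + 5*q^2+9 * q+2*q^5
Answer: 1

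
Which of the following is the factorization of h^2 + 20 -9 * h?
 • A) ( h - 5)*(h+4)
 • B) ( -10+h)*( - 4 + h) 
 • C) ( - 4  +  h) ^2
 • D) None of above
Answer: D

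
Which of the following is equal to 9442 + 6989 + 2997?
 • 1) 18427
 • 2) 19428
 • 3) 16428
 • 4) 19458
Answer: 2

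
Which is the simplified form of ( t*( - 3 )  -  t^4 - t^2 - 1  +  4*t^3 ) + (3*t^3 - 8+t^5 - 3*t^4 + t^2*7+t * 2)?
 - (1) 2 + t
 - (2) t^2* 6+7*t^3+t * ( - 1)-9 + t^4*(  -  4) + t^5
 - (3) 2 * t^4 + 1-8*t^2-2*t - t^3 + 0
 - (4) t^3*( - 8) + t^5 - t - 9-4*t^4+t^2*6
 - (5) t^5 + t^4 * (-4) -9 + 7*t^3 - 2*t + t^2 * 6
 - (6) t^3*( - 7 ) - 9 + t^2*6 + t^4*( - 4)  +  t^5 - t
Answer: 2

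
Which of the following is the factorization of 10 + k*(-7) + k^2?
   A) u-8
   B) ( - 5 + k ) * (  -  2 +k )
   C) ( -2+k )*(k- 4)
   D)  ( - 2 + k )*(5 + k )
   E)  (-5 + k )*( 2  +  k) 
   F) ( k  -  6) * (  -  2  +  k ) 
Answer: B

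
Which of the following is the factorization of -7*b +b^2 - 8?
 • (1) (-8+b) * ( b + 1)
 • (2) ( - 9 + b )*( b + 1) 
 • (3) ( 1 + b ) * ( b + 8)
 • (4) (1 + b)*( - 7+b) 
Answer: 1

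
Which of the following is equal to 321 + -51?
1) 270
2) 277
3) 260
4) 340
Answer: 1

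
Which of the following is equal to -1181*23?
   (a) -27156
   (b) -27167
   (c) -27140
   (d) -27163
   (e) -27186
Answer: d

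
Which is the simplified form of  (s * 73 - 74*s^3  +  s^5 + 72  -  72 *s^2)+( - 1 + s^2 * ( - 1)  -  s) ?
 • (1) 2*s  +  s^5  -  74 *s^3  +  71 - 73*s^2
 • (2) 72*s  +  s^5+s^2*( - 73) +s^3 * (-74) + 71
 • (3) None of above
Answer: 2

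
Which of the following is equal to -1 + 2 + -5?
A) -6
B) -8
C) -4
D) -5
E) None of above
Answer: C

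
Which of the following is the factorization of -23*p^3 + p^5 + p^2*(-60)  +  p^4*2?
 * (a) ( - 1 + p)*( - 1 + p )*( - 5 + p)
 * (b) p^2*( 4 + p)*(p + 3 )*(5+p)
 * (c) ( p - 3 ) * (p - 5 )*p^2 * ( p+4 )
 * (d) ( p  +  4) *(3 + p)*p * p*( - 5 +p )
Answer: d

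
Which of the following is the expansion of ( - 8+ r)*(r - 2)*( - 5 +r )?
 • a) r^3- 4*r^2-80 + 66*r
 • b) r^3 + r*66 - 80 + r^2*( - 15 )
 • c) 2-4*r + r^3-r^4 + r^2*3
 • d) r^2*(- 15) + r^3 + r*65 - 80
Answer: b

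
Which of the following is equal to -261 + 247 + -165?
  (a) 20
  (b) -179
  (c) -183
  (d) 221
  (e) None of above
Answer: b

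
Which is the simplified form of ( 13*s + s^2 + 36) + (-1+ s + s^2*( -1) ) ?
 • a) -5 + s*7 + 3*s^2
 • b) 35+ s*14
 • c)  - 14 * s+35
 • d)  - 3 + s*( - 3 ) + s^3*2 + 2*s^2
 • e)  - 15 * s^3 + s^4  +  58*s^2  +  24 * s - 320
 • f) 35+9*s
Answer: b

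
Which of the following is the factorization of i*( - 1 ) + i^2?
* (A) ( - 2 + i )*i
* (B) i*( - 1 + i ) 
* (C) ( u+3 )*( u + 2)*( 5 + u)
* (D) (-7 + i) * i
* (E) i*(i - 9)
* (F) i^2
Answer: B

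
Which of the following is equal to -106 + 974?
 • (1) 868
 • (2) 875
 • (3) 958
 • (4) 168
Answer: 1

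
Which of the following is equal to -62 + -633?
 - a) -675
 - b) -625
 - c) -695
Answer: c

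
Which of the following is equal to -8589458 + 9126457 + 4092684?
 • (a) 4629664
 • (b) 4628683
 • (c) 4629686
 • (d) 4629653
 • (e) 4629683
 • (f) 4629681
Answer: e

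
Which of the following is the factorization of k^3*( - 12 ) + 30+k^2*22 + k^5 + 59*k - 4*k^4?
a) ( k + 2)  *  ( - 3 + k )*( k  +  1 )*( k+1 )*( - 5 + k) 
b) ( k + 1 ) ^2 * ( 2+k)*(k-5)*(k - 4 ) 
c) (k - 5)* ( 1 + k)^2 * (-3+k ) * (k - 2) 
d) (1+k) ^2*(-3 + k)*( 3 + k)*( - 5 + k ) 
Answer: a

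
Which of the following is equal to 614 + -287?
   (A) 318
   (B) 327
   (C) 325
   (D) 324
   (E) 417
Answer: B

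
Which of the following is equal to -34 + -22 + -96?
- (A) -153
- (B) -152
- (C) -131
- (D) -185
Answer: B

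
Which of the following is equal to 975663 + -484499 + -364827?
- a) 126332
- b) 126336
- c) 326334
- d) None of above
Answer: d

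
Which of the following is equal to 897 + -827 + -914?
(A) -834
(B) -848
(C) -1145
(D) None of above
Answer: D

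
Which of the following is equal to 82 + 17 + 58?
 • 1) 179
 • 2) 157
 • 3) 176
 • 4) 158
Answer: 2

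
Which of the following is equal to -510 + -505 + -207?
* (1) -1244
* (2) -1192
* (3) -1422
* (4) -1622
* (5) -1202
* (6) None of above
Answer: 6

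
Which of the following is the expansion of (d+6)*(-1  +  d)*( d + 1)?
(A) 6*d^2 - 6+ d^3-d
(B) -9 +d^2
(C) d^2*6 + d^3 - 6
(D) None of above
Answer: A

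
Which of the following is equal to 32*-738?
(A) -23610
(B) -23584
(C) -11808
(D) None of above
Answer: D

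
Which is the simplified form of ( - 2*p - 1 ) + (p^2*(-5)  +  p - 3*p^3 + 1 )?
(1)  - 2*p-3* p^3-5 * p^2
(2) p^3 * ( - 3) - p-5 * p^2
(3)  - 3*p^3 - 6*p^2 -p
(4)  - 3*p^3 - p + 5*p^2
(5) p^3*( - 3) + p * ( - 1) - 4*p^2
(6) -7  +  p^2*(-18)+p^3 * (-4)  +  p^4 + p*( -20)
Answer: 2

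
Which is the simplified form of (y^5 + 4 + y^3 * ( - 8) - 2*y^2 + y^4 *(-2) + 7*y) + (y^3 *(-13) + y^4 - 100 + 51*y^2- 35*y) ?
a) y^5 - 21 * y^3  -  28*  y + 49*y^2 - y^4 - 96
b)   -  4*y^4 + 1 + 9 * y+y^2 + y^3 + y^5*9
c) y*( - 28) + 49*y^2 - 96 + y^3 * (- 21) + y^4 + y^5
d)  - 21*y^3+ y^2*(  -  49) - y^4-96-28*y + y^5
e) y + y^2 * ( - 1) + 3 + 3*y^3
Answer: a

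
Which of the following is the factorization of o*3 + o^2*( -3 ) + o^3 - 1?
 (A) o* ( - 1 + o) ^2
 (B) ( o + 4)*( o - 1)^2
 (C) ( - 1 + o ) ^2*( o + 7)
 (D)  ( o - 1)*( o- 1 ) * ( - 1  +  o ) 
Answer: D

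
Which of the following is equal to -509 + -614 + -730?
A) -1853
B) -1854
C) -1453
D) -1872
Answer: A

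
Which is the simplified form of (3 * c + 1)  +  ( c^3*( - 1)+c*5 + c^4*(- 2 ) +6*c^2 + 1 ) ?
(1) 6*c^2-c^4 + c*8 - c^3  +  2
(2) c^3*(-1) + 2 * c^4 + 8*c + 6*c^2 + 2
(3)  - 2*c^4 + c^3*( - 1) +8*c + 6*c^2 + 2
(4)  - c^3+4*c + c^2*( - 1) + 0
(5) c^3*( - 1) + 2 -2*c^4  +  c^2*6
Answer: 3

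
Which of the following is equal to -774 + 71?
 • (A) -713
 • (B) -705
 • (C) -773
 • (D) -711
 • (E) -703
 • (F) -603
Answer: E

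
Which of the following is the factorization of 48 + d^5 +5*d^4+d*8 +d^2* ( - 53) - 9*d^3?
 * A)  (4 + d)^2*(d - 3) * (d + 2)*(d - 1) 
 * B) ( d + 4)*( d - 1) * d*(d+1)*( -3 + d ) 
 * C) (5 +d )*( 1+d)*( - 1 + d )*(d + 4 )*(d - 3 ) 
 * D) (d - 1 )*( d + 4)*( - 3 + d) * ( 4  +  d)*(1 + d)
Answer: D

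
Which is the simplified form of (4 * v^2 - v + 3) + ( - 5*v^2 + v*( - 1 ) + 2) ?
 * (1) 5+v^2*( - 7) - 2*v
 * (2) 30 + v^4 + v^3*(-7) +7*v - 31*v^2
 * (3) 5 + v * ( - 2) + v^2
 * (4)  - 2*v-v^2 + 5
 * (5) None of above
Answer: 4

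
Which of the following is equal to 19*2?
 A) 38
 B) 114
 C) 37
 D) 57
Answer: A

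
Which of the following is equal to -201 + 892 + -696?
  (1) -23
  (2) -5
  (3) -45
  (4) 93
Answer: 2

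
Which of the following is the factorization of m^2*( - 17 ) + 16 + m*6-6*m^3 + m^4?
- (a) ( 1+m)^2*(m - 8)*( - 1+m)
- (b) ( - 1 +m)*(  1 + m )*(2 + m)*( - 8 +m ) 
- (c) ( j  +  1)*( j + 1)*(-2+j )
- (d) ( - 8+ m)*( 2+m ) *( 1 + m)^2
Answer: b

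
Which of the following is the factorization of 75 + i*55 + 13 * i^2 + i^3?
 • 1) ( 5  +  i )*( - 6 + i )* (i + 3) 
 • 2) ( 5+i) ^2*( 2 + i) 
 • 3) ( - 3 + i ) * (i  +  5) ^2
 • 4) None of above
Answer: 4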